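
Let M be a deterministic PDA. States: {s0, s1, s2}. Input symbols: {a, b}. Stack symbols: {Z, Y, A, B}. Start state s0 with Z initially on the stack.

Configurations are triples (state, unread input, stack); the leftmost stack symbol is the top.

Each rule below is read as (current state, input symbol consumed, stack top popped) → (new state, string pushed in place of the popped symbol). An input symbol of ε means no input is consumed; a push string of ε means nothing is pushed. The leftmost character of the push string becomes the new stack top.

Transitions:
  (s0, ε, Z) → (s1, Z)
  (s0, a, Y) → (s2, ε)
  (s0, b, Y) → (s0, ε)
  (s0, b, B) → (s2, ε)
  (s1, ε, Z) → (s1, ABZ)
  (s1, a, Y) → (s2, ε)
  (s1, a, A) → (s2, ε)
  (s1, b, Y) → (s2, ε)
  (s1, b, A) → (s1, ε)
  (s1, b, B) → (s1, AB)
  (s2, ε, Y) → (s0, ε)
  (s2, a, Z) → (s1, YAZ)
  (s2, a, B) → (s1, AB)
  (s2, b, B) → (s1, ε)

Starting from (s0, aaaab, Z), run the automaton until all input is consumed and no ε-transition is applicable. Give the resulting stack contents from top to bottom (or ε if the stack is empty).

(s0, aaaab, Z)
  ε-move, top Z: go to s1, push Z → (s1, aaaab, Z)
  ε-move, top Z: go to s1, push ABZ → (s1, aaaab, ABZ)
  read a, top A: go to s2, push ε → (s2, aaab, BZ)
  read a, top B: go to s1, push AB → (s1, aab, ABZ)
  read a, top A: go to s2, push ε → (s2, ab, BZ)
  read a, top B: go to s1, push AB → (s1, b, ABZ)
  read b, top A: go to s1, push ε → (s1, ε, BZ)
All input consumed in state s1 with stack BZ.

BZ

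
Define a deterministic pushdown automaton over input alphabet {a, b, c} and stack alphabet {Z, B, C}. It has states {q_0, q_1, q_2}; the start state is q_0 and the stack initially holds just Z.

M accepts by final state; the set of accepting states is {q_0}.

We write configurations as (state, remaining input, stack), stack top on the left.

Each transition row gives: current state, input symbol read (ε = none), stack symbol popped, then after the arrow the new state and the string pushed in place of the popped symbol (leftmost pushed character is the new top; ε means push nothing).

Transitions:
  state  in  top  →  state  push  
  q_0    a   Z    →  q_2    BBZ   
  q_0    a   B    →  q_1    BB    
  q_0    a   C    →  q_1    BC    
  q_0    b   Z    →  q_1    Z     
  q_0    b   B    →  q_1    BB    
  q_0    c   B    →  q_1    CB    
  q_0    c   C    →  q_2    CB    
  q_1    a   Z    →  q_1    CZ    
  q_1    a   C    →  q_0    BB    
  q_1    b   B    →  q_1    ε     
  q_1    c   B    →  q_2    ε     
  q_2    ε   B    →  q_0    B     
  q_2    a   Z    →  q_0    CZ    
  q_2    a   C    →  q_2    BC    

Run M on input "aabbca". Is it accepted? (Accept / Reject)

Accept

(q_0, aabbca, Z)
  read a, top Z: go to q_2, push BBZ → (q_2, abbca, BBZ)
  ε-move, top B: go to q_0, push B → (q_0, abbca, BBZ)
  read a, top B: go to q_1, push BB → (q_1, bbca, BBBZ)
  read b, top B: go to q_1, push ε → (q_1, bca, BBZ)
  read b, top B: go to q_1, push ε → (q_1, ca, BZ)
  read c, top B: go to q_2, push ε → (q_2, a, Z)
  read a, top Z: go to q_0, push CZ → (q_0, ε, CZ)
All input consumed; state q_0 ∈ F.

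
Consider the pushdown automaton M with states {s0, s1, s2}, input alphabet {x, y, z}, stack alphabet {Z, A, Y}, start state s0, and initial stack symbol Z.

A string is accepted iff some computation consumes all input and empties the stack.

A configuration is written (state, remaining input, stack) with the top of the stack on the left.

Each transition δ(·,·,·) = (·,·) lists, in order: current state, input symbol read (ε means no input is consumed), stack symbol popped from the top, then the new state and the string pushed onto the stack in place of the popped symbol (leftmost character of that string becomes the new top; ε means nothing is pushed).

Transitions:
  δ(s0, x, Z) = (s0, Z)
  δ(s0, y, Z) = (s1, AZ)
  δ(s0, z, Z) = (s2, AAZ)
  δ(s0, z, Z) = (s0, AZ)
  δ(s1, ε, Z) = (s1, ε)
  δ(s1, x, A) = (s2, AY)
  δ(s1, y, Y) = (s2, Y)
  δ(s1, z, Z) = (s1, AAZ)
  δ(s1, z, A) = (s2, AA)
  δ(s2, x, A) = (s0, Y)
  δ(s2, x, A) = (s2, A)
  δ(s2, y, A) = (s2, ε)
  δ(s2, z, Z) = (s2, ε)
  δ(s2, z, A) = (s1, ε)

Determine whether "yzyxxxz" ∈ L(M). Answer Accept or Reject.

Accept

One accepting computation: (s0, yzyxxxz, Z) ⊢ (s1, zyxxxz, AZ) ⊢ (s2, yxxxz, AAZ) ⊢ (s2, xxxz, AZ) ⊢ (s2, xxz, AZ) ⊢ (s2, xz, AZ) ⊢ (s2, z, AZ) ⊢ (s1, ε, Z) ⊢ (s1, ε, ε)
All input consumed and the stack is empty.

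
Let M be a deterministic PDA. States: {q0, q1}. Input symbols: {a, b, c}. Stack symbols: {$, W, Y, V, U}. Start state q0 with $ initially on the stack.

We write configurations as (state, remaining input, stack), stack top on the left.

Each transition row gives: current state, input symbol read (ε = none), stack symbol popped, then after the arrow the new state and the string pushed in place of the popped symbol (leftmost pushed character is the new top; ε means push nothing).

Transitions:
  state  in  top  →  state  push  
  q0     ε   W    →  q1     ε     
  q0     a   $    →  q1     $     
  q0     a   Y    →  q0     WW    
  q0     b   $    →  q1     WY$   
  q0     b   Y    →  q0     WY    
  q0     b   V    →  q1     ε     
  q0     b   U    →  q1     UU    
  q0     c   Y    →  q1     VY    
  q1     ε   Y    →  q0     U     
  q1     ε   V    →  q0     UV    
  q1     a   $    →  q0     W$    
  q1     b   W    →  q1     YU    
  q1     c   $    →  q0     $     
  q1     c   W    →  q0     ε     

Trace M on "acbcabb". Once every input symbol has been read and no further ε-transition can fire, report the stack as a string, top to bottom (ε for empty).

UUU$

(q0, acbcabb, $)
  read a, top $: go to q1, push $ → (q1, cbcabb, $)
  read c, top $: go to q0, push $ → (q0, bcabb, $)
  read b, top $: go to q1, push WY$ → (q1, cabb, WY$)
  read c, top W: go to q0, push ε → (q0, abb, Y$)
  read a, top Y: go to q0, push WW → (q0, bb, WW$)
  ε-move, top W: go to q1, push ε → (q1, bb, W$)
  read b, top W: go to q1, push YU → (q1, b, YU$)
  ε-move, top Y: go to q0, push U → (q0, b, UU$)
  read b, top U: go to q1, push UU → (q1, ε, UUU$)
All input consumed in state q1 with stack UUU$.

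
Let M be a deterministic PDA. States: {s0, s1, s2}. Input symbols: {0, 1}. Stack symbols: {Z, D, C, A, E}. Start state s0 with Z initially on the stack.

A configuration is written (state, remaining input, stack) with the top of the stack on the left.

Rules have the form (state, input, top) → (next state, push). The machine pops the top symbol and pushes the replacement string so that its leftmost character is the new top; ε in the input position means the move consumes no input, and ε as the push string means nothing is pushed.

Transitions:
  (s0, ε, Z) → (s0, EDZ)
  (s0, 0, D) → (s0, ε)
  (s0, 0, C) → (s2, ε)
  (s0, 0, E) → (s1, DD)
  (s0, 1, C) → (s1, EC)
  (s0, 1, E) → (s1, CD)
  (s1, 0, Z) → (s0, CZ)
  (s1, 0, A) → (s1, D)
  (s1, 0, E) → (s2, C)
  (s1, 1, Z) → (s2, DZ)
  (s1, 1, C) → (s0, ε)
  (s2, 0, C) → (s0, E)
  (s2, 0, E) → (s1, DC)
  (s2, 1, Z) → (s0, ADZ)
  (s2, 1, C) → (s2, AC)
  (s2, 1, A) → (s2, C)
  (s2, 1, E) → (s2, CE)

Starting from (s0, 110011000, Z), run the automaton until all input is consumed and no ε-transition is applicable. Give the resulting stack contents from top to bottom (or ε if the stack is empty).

DDDZ

(s0, 110011000, Z)
  ε-move, top Z: go to s0, push EDZ → (s0, 110011000, EDZ)
  read 1, top E: go to s1, push CD → (s1, 10011000, CDDZ)
  read 1, top C: go to s0, push ε → (s0, 0011000, DDZ)
  read 0, top D: go to s0, push ε → (s0, 011000, DZ)
  read 0, top D: go to s0, push ε → (s0, 11000, Z)
  ε-move, top Z: go to s0, push EDZ → (s0, 11000, EDZ)
  read 1, top E: go to s1, push CD → (s1, 1000, CDDZ)
  read 1, top C: go to s0, push ε → (s0, 000, DDZ)
  read 0, top D: go to s0, push ε → (s0, 00, DZ)
  read 0, top D: go to s0, push ε → (s0, 0, Z)
  ε-move, top Z: go to s0, push EDZ → (s0, 0, EDZ)
  read 0, top E: go to s1, push DD → (s1, ε, DDDZ)
All input consumed in state s1 with stack DDDZ.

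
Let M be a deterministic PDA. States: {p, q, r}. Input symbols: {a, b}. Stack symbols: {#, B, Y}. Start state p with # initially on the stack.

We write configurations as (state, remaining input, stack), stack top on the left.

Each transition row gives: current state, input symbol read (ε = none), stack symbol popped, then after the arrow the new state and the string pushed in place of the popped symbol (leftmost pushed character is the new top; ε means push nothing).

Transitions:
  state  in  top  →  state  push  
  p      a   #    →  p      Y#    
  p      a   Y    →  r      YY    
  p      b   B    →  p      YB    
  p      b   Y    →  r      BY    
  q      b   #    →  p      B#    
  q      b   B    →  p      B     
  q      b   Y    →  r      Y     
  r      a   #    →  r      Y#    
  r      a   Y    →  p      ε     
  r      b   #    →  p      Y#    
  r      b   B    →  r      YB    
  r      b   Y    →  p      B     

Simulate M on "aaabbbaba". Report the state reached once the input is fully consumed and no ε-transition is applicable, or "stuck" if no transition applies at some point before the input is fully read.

stuck

(p, aaabbbaba, #) ⊢ (p, aabbbaba, Y#) ⊢ (r, abbbaba, YY#) ⊢ (p, bbbaba, Y#) ⊢ (r, bbaba, BY#) ⊢ (r, baba, YBY#) ⊢ (p, aba, BBY#)
No transition for (p, a, top B); M blocks with input aba remaining.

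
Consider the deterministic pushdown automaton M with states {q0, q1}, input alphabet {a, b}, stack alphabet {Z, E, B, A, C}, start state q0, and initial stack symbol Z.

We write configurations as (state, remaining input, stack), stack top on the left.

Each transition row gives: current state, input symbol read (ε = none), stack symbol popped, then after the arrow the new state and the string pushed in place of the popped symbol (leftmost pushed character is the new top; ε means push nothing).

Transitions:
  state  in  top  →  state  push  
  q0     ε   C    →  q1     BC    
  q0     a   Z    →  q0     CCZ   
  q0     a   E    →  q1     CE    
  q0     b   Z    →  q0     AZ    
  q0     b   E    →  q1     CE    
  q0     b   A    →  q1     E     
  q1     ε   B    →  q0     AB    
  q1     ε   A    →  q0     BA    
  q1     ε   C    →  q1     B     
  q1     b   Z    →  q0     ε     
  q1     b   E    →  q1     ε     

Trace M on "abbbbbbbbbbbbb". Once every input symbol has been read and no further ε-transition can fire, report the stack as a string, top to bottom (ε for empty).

EBCCZ

(q0, abbbbbbbbbbbbb, Z)
  read a, top Z: go to q0, push CCZ → (q0, bbbbbbbbbbbbb, CCZ)
  ε-move, top C: go to q1, push BC → (q1, bbbbbbbbbbbbb, BCCZ)
  ε-move, top B: go to q0, push AB → (q0, bbbbbbbbbbbbb, ABCCZ)
  read b, top A: go to q1, push E → (q1, bbbbbbbbbbbb, EBCCZ)
  read b, top E: go to q1, push ε → (q1, bbbbbbbbbbb, BCCZ)
  ε-move, top B: go to q0, push AB → (q0, bbbbbbbbbbb, ABCCZ)
  read b, top A: go to q1, push E → (q1, bbbbbbbbbb, EBCCZ)
  read b, top E: go to q1, push ε → (q1, bbbbbbbbb, BCCZ)
  ε-move, top B: go to q0, push AB → (q0, bbbbbbbbb, ABCCZ)
  read b, top A: go to q1, push E → (q1, bbbbbbbb, EBCCZ)
  read b, top E: go to q1, push ε → (q1, bbbbbbb, BCCZ)
  ε-move, top B: go to q0, push AB → (q0, bbbbbbb, ABCCZ)
  read b, top A: go to q1, push E → (q1, bbbbbb, EBCCZ)
  read b, top E: go to q1, push ε → (q1, bbbbb, BCCZ)
  ε-move, top B: go to q0, push AB → (q0, bbbbb, ABCCZ)
  read b, top A: go to q1, push E → (q1, bbbb, EBCCZ)
  read b, top E: go to q1, push ε → (q1, bbb, BCCZ)
  ε-move, top B: go to q0, push AB → (q0, bbb, ABCCZ)
  read b, top A: go to q1, push E → (q1, bb, EBCCZ)
  read b, top E: go to q1, push ε → (q1, b, BCCZ)
  ε-move, top B: go to q0, push AB → (q0, b, ABCCZ)
  read b, top A: go to q1, push E → (q1, ε, EBCCZ)
All input consumed in state q1 with stack EBCCZ.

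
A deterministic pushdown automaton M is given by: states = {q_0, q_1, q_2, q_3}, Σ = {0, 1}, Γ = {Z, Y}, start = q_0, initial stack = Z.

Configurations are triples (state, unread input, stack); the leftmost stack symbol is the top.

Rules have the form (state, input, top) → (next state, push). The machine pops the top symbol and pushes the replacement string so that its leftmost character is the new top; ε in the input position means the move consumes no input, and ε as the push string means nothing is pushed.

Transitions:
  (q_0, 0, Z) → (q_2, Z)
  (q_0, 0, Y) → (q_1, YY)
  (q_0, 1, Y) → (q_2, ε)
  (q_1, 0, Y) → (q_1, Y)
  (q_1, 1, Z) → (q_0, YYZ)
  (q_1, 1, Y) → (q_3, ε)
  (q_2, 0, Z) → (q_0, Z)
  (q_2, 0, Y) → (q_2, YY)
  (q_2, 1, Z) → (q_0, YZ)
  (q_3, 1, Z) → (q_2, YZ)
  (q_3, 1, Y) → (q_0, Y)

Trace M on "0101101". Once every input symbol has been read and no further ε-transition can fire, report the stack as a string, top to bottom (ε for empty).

YZ

(q_0, 0101101, Z)
  read 0, top Z: go to q_2, push Z → (q_2, 101101, Z)
  read 1, top Z: go to q_0, push YZ → (q_0, 01101, YZ)
  read 0, top Y: go to q_1, push YY → (q_1, 1101, YYZ)
  read 1, top Y: go to q_3, push ε → (q_3, 101, YZ)
  read 1, top Y: go to q_0, push Y → (q_0, 01, YZ)
  read 0, top Y: go to q_1, push YY → (q_1, 1, YYZ)
  read 1, top Y: go to q_3, push ε → (q_3, ε, YZ)
All input consumed in state q_3 with stack YZ.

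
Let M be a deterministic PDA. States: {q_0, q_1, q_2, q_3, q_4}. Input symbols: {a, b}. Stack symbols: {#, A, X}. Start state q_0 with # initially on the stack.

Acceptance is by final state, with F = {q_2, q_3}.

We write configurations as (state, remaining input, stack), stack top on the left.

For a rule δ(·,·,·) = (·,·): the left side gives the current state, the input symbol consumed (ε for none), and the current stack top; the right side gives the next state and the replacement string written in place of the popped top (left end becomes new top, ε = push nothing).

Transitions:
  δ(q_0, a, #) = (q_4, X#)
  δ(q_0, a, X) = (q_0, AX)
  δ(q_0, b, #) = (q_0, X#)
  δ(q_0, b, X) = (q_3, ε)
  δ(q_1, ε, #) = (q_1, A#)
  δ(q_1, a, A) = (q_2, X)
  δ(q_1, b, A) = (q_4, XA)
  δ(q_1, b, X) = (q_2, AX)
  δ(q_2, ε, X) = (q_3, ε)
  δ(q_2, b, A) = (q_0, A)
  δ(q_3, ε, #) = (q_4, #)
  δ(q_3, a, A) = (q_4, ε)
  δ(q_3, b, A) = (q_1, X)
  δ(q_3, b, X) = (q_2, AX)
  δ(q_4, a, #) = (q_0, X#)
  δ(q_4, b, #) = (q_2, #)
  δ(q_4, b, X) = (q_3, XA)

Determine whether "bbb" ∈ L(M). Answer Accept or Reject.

(q_0, bbb, #)
  read b, top #: go to q_0, push X# → (q_0, bb, X#)
  read b, top X: go to q_3, push ε → (q_3, b, #)
  ε-move, top #: go to q_4, push # → (q_4, b, #)
  read b, top #: go to q_2, push # → (q_2, ε, #)
All input consumed; state q_2 ∈ F.

Accept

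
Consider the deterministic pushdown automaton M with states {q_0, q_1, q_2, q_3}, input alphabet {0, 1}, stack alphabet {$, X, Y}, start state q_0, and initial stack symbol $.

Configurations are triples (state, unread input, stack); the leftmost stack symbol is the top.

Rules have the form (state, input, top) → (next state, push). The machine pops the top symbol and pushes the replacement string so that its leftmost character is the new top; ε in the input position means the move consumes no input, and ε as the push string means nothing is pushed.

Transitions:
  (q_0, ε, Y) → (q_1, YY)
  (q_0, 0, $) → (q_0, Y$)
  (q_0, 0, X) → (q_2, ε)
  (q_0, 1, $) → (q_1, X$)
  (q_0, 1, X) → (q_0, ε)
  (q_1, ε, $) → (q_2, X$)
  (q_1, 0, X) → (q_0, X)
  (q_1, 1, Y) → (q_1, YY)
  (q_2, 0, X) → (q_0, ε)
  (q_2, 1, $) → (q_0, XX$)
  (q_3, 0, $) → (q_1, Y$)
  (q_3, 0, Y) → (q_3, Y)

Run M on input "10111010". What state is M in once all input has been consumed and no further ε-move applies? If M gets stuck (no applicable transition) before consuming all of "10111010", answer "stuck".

stuck

(q_0, 10111010, $)
  read 1, top $: go to q_1, push X$ → (q_1, 0111010, X$)
  read 0, top X: go to q_0, push X → (q_0, 111010, X$)
  read 1, top X: go to q_0, push ε → (q_0, 11010, $)
  read 1, top $: go to q_1, push X$ → (q_1, 1010, X$)
No transition for (q_1, 1, top X); M blocks with input 1010 remaining.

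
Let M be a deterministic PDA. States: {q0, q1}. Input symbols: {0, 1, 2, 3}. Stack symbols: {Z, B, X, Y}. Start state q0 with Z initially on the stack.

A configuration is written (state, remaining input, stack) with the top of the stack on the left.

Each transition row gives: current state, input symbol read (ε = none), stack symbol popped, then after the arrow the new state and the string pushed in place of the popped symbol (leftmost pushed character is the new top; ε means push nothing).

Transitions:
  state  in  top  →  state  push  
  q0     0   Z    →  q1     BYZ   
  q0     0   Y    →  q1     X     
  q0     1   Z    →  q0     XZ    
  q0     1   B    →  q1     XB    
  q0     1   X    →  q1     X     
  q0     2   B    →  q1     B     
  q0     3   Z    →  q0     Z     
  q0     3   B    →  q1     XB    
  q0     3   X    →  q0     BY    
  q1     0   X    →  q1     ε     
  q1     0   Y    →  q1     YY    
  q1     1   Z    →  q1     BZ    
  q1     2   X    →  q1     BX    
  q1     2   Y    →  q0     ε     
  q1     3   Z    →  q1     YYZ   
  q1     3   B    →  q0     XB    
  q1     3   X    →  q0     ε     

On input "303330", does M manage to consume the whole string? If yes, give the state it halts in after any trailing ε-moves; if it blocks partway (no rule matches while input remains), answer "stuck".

(q0, 303330, Z)
  read 3, top Z: go to q0, push Z → (q0, 03330, Z)
  read 0, top Z: go to q1, push BYZ → (q1, 3330, BYZ)
  read 3, top B: go to q0, push XB → (q0, 330, XBYZ)
  read 3, top X: go to q0, push BY → (q0, 30, BYBYZ)
  read 3, top B: go to q1, push XB → (q1, 0, XBYBYZ)
  read 0, top X: go to q1, push ε → (q1, ε, BYBYZ)
All input consumed; M is in state q1.

q1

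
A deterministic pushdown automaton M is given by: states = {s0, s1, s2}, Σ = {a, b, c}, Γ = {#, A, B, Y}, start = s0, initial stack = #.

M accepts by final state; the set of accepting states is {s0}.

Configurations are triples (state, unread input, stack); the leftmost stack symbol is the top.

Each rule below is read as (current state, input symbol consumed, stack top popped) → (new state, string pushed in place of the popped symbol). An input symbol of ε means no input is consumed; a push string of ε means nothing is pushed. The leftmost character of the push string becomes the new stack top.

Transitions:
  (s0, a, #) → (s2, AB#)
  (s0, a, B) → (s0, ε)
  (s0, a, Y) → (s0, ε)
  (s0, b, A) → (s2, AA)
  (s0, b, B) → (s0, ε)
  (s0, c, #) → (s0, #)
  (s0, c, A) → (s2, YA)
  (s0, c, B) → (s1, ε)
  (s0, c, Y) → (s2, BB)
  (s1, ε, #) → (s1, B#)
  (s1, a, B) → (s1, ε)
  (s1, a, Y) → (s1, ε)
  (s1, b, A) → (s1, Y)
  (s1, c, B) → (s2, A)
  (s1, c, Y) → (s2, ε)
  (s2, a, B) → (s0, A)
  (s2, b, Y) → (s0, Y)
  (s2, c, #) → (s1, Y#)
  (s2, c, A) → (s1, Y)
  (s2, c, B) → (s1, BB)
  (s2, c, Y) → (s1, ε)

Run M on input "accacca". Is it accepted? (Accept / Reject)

(s0, accacca, #)
  read a, top #: go to s2, push AB# → (s2, ccacca, AB#)
  read c, top A: go to s1, push Y → (s1, cacca, YB#)
  read c, top Y: go to s2, push ε → (s2, acca, B#)
  read a, top B: go to s0, push A → (s0, cca, A#)
  read c, top A: go to s2, push YA → (s2, ca, YA#)
  read c, top Y: go to s1, push ε → (s1, a, A#)
No transition applies at (s1, a, A#); input not fully consumed.

Reject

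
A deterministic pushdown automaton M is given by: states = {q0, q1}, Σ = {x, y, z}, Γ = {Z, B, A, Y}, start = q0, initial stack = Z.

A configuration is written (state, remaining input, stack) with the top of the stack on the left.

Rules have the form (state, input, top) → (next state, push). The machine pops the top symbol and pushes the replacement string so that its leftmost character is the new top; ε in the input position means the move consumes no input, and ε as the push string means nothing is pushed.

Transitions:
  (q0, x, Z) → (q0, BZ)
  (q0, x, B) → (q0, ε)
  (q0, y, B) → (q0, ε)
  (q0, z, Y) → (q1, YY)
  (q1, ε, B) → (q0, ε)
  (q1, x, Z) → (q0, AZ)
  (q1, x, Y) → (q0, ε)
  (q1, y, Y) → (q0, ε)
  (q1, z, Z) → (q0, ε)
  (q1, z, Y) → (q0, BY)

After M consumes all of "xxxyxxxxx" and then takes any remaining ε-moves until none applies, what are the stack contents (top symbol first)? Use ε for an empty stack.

BZ

(q0, xxxyxxxxx, Z)
  read x, top Z: go to q0, push BZ → (q0, xxyxxxxx, BZ)
  read x, top B: go to q0, push ε → (q0, xyxxxxx, Z)
  read x, top Z: go to q0, push BZ → (q0, yxxxxx, BZ)
  read y, top B: go to q0, push ε → (q0, xxxxx, Z)
  read x, top Z: go to q0, push BZ → (q0, xxxx, BZ)
  read x, top B: go to q0, push ε → (q0, xxx, Z)
  read x, top Z: go to q0, push BZ → (q0, xx, BZ)
  read x, top B: go to q0, push ε → (q0, x, Z)
  read x, top Z: go to q0, push BZ → (q0, ε, BZ)
All input consumed in state q0 with stack BZ.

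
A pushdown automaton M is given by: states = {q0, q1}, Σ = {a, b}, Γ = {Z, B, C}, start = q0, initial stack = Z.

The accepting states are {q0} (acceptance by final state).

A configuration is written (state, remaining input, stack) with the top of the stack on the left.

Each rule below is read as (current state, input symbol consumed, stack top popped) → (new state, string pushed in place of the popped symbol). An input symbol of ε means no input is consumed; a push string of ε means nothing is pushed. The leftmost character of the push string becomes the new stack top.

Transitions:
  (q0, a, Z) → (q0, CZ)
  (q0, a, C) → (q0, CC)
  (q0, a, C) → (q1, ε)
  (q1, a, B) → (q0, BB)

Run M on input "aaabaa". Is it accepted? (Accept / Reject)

No computation consumes all input and reaches a final state.

Reject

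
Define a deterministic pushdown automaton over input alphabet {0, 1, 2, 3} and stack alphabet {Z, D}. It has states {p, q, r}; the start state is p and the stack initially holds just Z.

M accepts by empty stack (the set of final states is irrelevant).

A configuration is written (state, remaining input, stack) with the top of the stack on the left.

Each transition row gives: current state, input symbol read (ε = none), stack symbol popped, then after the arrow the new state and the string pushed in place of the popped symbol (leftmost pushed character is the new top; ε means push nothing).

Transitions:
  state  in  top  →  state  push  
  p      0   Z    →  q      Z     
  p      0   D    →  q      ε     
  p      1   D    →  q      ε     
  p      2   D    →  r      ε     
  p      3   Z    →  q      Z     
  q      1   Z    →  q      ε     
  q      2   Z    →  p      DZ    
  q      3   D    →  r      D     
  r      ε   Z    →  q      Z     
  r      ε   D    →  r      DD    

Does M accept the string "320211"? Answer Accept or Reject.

Accept

(p, 320211, Z)
  read 3, top Z: go to q, push Z → (q, 20211, Z)
  read 2, top Z: go to p, push DZ → (p, 0211, DZ)
  read 0, top D: go to q, push ε → (q, 211, Z)
  read 2, top Z: go to p, push DZ → (p, 11, DZ)
  read 1, top D: go to q, push ε → (q, 1, Z)
  read 1, top Z: go to q, push ε → (q, ε, ε)
All input consumed and the stack is empty.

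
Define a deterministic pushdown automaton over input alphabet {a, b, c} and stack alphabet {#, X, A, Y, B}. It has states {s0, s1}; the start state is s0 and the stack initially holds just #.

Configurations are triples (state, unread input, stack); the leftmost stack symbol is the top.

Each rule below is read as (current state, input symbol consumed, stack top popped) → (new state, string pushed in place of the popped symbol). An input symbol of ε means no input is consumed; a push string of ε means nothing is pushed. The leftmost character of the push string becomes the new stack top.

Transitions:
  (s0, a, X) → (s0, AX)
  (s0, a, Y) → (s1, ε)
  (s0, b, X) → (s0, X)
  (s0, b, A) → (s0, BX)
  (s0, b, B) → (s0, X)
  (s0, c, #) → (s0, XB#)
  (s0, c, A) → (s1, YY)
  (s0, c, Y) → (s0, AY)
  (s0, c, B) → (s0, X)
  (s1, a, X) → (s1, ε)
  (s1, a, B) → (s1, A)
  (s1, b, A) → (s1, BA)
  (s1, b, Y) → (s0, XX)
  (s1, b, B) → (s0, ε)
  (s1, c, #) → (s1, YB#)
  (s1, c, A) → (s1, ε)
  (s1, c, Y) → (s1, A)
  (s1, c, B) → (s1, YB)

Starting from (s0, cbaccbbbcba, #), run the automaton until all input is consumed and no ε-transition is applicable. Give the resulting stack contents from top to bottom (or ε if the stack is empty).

(s0, cbaccbbbcba, #)
  read c, top #: go to s0, push XB# → (s0, baccbbbcba, XB#)
  read b, top X: go to s0, push X → (s0, accbbbcba, XB#)
  read a, top X: go to s0, push AX → (s0, ccbbbcba, AXB#)
  read c, top A: go to s1, push YY → (s1, cbbbcba, YYXB#)
  read c, top Y: go to s1, push A → (s1, bbbcba, AYXB#)
  read b, top A: go to s1, push BA → (s1, bbcba, BAYXB#)
  read b, top B: go to s0, push ε → (s0, bcba, AYXB#)
  read b, top A: go to s0, push BX → (s0, cba, BXYXB#)
  read c, top B: go to s0, push X → (s0, ba, XXYXB#)
  read b, top X: go to s0, push X → (s0, a, XXYXB#)
  read a, top X: go to s0, push AX → (s0, ε, AXXYXB#)
All input consumed in state s0 with stack AXXYXB#.

AXXYXB#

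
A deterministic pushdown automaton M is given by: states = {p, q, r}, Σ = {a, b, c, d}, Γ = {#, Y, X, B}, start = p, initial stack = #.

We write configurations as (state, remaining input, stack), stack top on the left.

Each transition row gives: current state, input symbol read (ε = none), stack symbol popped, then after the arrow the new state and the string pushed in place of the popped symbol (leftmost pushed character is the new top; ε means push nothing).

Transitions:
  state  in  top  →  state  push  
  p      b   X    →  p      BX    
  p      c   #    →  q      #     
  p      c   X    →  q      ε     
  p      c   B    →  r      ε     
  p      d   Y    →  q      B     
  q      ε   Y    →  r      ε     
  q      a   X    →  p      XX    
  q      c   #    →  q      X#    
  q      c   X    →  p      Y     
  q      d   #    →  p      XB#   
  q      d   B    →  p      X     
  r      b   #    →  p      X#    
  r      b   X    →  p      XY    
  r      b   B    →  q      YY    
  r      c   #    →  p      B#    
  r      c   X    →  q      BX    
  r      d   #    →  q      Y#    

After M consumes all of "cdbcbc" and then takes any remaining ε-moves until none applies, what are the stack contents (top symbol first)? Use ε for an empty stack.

B#

(p, cdbcbc, #)
  read c, top #: go to q, push # → (q, dbcbc, #)
  read d, top #: go to p, push XB# → (p, bcbc, XB#)
  read b, top X: go to p, push BX → (p, cbc, BXB#)
  read c, top B: go to r, push ε → (r, bc, XB#)
  read b, top X: go to p, push XY → (p, c, XYB#)
  read c, top X: go to q, push ε → (q, ε, YB#)
  ε-move, top Y: go to r, push ε → (r, ε, B#)
All input consumed in state r with stack B#.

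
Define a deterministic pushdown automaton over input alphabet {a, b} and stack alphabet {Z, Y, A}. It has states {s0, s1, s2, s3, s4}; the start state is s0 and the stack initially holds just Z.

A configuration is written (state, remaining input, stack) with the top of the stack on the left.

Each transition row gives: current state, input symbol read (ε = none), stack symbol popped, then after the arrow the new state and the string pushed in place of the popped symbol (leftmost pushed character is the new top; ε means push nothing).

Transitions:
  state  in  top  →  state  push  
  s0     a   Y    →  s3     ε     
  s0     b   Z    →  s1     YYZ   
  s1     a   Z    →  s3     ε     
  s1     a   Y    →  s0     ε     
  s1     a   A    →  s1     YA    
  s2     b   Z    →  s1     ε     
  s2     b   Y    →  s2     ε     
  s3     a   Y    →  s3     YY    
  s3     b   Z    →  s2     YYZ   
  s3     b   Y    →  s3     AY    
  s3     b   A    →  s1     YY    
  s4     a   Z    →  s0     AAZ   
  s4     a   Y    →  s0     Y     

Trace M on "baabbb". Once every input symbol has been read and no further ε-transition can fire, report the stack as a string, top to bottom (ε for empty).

Z

(s0, baabbb, Z)
  read b, top Z: go to s1, push YYZ → (s1, aabbb, YYZ)
  read a, top Y: go to s0, push ε → (s0, abbb, YZ)
  read a, top Y: go to s3, push ε → (s3, bbb, Z)
  read b, top Z: go to s2, push YYZ → (s2, bb, YYZ)
  read b, top Y: go to s2, push ε → (s2, b, YZ)
  read b, top Y: go to s2, push ε → (s2, ε, Z)
All input consumed in state s2 with stack Z.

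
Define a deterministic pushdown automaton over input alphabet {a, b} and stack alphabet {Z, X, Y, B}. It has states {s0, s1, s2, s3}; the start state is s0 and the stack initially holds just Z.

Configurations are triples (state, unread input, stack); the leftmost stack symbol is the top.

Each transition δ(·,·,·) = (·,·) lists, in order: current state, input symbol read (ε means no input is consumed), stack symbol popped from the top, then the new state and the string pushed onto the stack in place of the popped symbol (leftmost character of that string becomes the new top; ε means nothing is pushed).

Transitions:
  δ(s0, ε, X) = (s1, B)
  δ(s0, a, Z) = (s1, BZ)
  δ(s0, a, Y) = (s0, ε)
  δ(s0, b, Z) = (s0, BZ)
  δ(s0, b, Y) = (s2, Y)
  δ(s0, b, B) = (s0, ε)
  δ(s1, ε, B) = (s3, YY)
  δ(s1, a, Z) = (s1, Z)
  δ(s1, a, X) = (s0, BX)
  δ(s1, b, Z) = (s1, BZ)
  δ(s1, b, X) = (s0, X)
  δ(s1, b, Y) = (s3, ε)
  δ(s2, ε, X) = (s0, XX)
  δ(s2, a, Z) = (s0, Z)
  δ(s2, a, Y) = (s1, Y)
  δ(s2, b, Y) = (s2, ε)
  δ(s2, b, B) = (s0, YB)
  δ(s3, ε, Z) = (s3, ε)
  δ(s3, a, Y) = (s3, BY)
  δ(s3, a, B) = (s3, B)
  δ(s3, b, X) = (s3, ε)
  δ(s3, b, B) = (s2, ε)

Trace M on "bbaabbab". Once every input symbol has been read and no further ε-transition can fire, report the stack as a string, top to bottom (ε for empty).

ε

(s0, bbaabbab, Z)
  read b, top Z: go to s0, push BZ → (s0, baabbab, BZ)
  read b, top B: go to s0, push ε → (s0, aabbab, Z)
  read a, top Z: go to s1, push BZ → (s1, abbab, BZ)
  ε-move, top B: go to s3, push YY → (s3, abbab, YYZ)
  read a, top Y: go to s3, push BY → (s3, bbab, BYYZ)
  read b, top B: go to s2, push ε → (s2, bab, YYZ)
  read b, top Y: go to s2, push ε → (s2, ab, YZ)
  read a, top Y: go to s1, push Y → (s1, b, YZ)
  read b, top Y: go to s3, push ε → (s3, ε, Z)
  ε-move, top Z: go to s3, push ε → (s3, ε, ε)
All input consumed in state s3 with stack ε.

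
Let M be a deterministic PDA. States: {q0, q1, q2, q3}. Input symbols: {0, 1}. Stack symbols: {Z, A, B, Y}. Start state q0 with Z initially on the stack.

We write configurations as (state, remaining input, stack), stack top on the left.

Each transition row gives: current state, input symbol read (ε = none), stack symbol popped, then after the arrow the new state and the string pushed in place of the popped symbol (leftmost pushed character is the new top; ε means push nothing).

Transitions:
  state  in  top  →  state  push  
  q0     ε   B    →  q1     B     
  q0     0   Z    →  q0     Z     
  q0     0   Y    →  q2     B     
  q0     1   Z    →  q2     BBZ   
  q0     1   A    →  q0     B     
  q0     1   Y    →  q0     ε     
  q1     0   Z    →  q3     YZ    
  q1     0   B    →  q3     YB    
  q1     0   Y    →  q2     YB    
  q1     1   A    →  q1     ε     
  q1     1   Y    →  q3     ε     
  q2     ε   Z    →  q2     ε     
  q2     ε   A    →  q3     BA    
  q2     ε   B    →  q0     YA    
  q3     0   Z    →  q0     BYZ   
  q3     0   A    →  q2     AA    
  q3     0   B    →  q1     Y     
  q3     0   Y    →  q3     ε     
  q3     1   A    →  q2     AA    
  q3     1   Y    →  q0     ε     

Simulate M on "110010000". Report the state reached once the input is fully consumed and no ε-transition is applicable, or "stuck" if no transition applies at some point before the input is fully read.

(q0, 110010000, Z)
  read 1, top Z: go to q2, push BBZ → (q2, 10010000, BBZ)
  ε-move, top B: go to q0, push YA → (q0, 10010000, YABZ)
  read 1, top Y: go to q0, push ε → (q0, 0010000, ABZ)
No transition for (q0, 0, top A); M blocks with input 0010000 remaining.

stuck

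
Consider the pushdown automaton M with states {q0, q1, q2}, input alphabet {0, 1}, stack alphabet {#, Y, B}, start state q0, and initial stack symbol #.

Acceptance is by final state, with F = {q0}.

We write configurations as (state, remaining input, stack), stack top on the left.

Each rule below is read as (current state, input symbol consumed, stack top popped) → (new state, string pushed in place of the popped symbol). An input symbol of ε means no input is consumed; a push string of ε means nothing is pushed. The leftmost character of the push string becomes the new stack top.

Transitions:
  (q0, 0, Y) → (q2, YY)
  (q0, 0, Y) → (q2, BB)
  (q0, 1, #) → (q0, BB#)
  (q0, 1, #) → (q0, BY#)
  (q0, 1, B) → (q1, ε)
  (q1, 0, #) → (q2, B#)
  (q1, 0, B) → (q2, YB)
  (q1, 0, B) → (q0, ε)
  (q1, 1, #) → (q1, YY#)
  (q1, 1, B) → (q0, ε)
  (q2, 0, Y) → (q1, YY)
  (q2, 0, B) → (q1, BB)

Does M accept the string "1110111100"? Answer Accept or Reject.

Reject

No computation consumes all input and reaches a final state.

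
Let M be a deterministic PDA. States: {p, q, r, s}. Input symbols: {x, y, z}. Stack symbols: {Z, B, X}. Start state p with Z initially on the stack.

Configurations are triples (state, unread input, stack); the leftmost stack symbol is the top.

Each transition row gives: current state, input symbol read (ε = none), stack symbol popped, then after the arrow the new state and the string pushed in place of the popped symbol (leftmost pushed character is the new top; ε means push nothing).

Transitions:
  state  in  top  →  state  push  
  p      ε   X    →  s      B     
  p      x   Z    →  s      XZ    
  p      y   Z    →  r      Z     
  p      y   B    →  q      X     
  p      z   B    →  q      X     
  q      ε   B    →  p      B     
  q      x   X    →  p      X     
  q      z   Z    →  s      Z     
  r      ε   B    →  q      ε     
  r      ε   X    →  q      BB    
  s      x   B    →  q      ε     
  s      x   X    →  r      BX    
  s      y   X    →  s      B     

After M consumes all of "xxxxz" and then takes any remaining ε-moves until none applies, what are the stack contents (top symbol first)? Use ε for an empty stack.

Z

(p, xxxxz, Z)
  read x, top Z: go to s, push XZ → (s, xxxz, XZ)
  read x, top X: go to r, push BX → (r, xxz, BXZ)
  ε-move, top B: go to q, push ε → (q, xxz, XZ)
  read x, top X: go to p, push X → (p, xz, XZ)
  ε-move, top X: go to s, push B → (s, xz, BZ)
  read x, top B: go to q, push ε → (q, z, Z)
  read z, top Z: go to s, push Z → (s, ε, Z)
All input consumed in state s with stack Z.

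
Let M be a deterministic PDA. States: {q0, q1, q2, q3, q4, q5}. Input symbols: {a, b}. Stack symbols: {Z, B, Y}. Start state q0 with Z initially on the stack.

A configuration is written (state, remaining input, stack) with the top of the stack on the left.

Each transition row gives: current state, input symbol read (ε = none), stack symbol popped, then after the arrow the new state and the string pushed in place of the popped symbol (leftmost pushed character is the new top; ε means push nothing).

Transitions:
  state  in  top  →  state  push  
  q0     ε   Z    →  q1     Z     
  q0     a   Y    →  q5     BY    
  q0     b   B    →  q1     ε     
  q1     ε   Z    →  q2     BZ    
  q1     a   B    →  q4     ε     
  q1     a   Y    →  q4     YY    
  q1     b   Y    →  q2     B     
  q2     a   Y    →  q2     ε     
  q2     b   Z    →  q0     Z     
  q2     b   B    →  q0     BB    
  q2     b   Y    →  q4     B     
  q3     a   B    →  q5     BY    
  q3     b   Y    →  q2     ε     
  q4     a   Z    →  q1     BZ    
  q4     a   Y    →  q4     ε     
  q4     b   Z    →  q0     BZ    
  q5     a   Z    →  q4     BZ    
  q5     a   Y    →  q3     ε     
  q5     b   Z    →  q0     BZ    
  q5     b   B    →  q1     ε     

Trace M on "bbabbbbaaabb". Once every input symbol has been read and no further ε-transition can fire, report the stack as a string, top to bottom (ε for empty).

(q0, bbabbbbaaabb, Z)
  ε-move, top Z: go to q1, push Z → (q1, bbabbbbaaabb, Z)
  ε-move, top Z: go to q2, push BZ → (q2, bbabbbbaaabb, BZ)
  read b, top B: go to q0, push BB → (q0, babbbbaaabb, BBZ)
  read b, top B: go to q1, push ε → (q1, abbbbaaabb, BZ)
  read a, top B: go to q4, push ε → (q4, bbbbaaabb, Z)
  read b, top Z: go to q0, push BZ → (q0, bbbaaabb, BZ)
  read b, top B: go to q1, push ε → (q1, bbaaabb, Z)
  ε-move, top Z: go to q2, push BZ → (q2, bbaaabb, BZ)
  read b, top B: go to q0, push BB → (q0, baaabb, BBZ)
  read b, top B: go to q1, push ε → (q1, aaabb, BZ)
  read a, top B: go to q4, push ε → (q4, aabb, Z)
  read a, top Z: go to q1, push BZ → (q1, abb, BZ)
  read a, top B: go to q4, push ε → (q4, bb, Z)
  read b, top Z: go to q0, push BZ → (q0, b, BZ)
  read b, top B: go to q1, push ε → (q1, ε, Z)
  ε-move, top Z: go to q2, push BZ → (q2, ε, BZ)
All input consumed in state q2 with stack BZ.

BZ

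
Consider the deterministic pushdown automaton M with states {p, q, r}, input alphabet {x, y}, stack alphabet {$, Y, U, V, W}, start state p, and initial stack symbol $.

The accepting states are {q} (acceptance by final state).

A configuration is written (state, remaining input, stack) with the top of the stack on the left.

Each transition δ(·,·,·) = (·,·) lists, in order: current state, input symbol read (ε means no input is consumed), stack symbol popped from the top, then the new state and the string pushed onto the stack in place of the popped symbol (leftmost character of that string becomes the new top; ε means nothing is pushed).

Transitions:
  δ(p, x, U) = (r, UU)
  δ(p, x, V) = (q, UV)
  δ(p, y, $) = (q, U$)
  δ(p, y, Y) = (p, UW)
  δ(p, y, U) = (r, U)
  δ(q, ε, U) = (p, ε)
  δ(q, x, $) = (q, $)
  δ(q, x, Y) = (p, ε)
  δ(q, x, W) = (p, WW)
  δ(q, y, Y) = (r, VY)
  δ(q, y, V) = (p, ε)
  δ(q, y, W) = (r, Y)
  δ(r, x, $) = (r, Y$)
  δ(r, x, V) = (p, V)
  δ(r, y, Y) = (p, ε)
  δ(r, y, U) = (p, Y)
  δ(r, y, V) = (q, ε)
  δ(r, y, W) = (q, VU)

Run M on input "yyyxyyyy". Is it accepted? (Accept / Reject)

(p, yyyxyyyy, $)
  read y, top $: go to q, push U$ → (q, yyxyyyy, U$)
  ε-move, top U: go to p, push ε → (p, yyxyyyy, $)
  read y, top $: go to q, push U$ → (q, yxyyyy, U$)
  ε-move, top U: go to p, push ε → (p, yxyyyy, $)
  read y, top $: go to q, push U$ → (q, xyyyy, U$)
  ε-move, top U: go to p, push ε → (p, xyyyy, $)
No transition applies at (p, xyyyy, $); input not fully consumed.

Reject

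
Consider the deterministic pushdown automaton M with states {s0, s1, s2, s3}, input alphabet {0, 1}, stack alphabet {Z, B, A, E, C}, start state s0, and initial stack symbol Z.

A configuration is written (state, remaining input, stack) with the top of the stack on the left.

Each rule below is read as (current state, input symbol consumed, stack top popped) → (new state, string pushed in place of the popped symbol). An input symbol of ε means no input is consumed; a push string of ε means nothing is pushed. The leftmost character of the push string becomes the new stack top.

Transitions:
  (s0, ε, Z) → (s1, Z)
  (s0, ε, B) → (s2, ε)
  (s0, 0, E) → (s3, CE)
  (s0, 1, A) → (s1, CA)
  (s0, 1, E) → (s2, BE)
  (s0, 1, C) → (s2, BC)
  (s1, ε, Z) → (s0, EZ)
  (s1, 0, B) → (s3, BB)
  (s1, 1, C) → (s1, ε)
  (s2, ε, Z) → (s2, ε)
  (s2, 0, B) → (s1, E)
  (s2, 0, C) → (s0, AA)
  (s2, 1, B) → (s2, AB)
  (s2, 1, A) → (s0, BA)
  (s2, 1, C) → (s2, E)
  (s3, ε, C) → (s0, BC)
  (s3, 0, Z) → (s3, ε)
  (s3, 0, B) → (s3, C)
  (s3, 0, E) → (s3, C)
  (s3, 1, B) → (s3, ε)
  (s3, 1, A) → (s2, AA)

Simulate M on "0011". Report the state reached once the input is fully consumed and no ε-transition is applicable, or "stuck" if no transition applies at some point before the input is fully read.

s1

(s0, 0011, Z)
  ε-move, top Z: go to s1, push Z → (s1, 0011, Z)
  ε-move, top Z: go to s0, push EZ → (s0, 0011, EZ)
  read 0, top E: go to s3, push CE → (s3, 011, CEZ)
  ε-move, top C: go to s0, push BC → (s0, 011, BCEZ)
  ε-move, top B: go to s2, push ε → (s2, 011, CEZ)
  read 0, top C: go to s0, push AA → (s0, 11, AAEZ)
  read 1, top A: go to s1, push CA → (s1, 1, CAAEZ)
  read 1, top C: go to s1, push ε → (s1, ε, AAEZ)
All input consumed; M is in state s1.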